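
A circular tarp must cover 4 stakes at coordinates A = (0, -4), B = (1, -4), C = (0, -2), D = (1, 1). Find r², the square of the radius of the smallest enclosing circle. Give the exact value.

By Welzl's lemma the MEC is supported by two points (diametrically opposite) or three points (on a circumcircle).
The farthest pair is A–D with squared distance 26. The circle on this segment as diameter has centre (0.5, -1.5) and r² = 26/4 = 6.5.
Check B: distance² to centre = 6.5 ≤ 6.5, so it lies inside.
All remaining points lie in this disk, and no smaller disk contains both endpoints, so this is the minimum enclosing circle.

6.5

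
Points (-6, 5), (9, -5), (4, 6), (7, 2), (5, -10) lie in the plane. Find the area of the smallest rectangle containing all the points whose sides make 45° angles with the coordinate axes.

195

In coordinates u = x + y, v = x − y the rectangle is axis-aligned; the map (x,y)→(u,v) scales areas by 2.
u-values: -1, 4, 10, 9, -5; range = 10 − (-5) = 15.
v-values: -11, 14, -2, 5, 15; range = 15 − (-11) = 26.
Area = (15 × 26) / 2 = 195.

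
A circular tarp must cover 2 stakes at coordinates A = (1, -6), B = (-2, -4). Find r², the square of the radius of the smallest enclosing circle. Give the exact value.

3.25

The smallest circle enclosing two points has them as diameter endpoints.
Centre = midpoint = (-0.5, -5); r² = |AB|²/4 = 13/4 = 3.25.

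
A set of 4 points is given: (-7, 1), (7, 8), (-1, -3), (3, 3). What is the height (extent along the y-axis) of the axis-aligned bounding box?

max y = 8, min y = -3, so height = 11.

11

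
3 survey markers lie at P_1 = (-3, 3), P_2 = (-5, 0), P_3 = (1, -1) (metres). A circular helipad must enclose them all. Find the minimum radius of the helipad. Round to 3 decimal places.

Side lengths²: P_1P_2² = 13, P_1P_3² = 32, P_2P_3² = 37.
Since P_2P_3² = 37 < 32 + 13 = 45, the triangle is acute, so the smallest enclosing circle is the circumcircle.
Circumcentre = (-1.9, 0.1), r² = 9.62.
r = √(9.62) ≈ 3.102.

3.102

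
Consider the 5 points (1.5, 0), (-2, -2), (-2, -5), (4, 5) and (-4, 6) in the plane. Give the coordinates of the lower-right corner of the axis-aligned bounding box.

x-range [-4, 4], y-range [-5, 6].
The lower-right corner is (4, -5).

(4, -5)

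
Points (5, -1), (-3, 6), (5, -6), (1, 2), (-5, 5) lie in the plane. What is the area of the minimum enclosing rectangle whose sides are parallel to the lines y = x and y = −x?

In coordinates u = x + y, v = x − y the rectangle is axis-aligned; the map (x,y)→(u,v) scales areas by 2.
u-values: 4, 3, -1, 3, 0; range = 4 − (-1) = 5.
v-values: 6, -9, 11, -1, -10; range = 11 − (-10) = 21.
Area = (5 × 21) / 2 = 52.5.

52.5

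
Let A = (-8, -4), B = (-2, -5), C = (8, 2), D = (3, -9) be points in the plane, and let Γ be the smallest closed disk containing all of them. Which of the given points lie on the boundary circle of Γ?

By Welzl's lemma the MEC is supported by two points (diametrically opposite) or three points (on a circumcircle).
The farthest pair is A–C with squared distance 292. The circle on this segment as diameter has centre (0, -1) and r² = 292/4 = 73.
Check B: distance² to centre = 20 ≤ 73, so it lies inside.
All remaining points lie in this disk, and no smaller disk contains both endpoints, so this is the minimum enclosing circle.
The points at distance exactly r from the centre are A, C, D — 3 points.

A, C, D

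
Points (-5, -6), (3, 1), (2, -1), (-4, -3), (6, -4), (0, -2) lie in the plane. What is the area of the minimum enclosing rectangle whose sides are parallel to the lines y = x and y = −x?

82.5

In coordinates u = x + y, v = x − y the rectangle is axis-aligned; the map (x,y)→(u,v) scales areas by 2.
u-values: -11, 4, 1, -7, 2, -2; range = 4 − (-11) = 15.
v-values: 1, 2, 3, -1, 10, 2; range = 10 − (-1) = 11.
Area = (15 × 11) / 2 = 82.5.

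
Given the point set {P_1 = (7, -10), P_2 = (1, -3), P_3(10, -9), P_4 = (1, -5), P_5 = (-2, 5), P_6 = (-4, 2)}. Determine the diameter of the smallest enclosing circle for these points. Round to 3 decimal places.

The minimum enclosing circle of a finite set is fixed by two of the points (as a diameter) or three (as a circumcircle).
The farthest pair is P_3–P_5 with squared distance 340. The circle on this segment as diameter has centre (4, -2) and r² = 340/4 = 85.
Check P_1: distance² to centre = 73 ≤ 85, so it lies inside.
All remaining points lie in this disk, and no smaller disk contains both endpoints, so this is the minimum enclosing circle.
Diameter = 2r = 2√85 ≈ 18.439.

18.439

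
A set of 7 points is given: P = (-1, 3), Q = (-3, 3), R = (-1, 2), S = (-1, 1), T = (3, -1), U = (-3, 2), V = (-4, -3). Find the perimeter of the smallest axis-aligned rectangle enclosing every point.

Width = max x − min x = 3 − (-4) = 7.
Height = max y − min y = 3 − (-3) = 6.
Perimeter = 2(7 + 6) = 26.

26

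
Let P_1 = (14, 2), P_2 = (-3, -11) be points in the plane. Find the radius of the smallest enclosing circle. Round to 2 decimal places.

The smallest circle enclosing two points has them as diameter endpoints.
Centre = midpoint = (5.5, -4.5); r² = |P_1P_2|²/4 = 458/4 = 114.5.
r = √(114.5) ≈ 10.70.

10.70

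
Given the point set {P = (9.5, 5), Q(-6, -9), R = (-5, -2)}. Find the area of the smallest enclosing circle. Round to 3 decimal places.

342.630

Side lengths²: PQ² = 436.25, PR² = 259.25, QR² = 50.
Since PQ² = 436.25 ≥ 259.25 + 50 = 309.25, the angle opposite PQ is not acute, so the smallest enclosing circle has PQ as diameter.
Centre = midpoint of PQ = (1.75, -2), r² = 436.25/4 = 109.0625.
Area = π·r² = π·109.0625 ≈ 342.630.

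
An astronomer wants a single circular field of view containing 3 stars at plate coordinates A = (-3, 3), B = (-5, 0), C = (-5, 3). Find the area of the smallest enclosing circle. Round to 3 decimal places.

10.210

Side lengths²: AB² = 13, AC² = 4, BC² = 9.
Since AB² = 13 ≥ 9 + 4 = 13, the angle opposite AB is not acute, so the smallest enclosing circle has AB as diameter.
Centre = midpoint of AB = (-4, 1.5), r² = 13/4 = 3.25.
Area = π·r² = π·3.25 ≈ 10.210.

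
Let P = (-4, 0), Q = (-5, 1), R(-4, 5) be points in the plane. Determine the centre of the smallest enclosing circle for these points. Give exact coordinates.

(-4, 2.5)

Side lengths²: PQ² = 2, PR² = 25, QR² = 17.
Since PR² = 25 ≥ 17 + 2 = 19, the angle opposite PR is not acute, so the smallest enclosing circle has PR as diameter.
Centre = midpoint of PR = (-4, 2.5), r² = 25/4 = 6.25.
Centre = (-4, 2.5).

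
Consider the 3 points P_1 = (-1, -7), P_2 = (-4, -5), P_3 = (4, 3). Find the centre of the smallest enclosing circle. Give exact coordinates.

(0.5, -1.5)

Side lengths²: P_1P_2² = 13, P_1P_3² = 125, P_2P_3² = 128.
Since P_2P_3² = 128 < 125 + 13 = 138, the triangle is acute, so the smallest enclosing circle is the circumcircle.
Circumcentre = (0.5, -1.5), r² = 32.5.
Centre = (0.5, -1.5).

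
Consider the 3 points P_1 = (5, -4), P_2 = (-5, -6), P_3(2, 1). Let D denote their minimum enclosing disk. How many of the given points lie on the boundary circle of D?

3

Side lengths²: P_1P_2² = 104, P_1P_3² = 34, P_2P_3² = 98.
Since P_1P_2² = 104 < 98 + 34 = 132, the triangle is acute, so the smallest enclosing circle is the circumcircle.
Circumcentre = (-0.25, -3.75), r² = 27.625.
The points at distance exactly r from the centre are P_1, P_2, P_3 — 3 points.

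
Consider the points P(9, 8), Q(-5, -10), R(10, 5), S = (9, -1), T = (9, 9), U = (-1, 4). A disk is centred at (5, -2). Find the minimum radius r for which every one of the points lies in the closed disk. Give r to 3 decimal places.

The required radius is the distance from (5, -2) to the farthest point.
Squared distances: 116, 164, 74, 17, 137, 72.
Maximum is 164, attained at Q.
r = √164 ≈ 12.806.

12.806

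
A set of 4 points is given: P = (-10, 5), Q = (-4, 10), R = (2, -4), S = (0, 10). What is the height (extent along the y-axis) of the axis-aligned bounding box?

14

max y = 10, min y = -4, so height = 14.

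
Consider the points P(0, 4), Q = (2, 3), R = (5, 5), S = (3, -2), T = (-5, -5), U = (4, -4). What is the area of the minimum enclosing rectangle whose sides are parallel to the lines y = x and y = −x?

120

In coordinates u = x + y, v = x − y the rectangle is axis-aligned; the map (x,y)→(u,v) scales areas by 2.
u-values: 4, 5, 10, 1, -10, 0; range = 10 − (-10) = 20.
v-values: -4, -1, 0, 5, 0, 8; range = 8 − (-4) = 12.
Area = (20 × 12) / 2 = 120.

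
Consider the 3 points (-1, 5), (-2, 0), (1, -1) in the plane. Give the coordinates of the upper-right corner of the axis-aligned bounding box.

(1, 5)

x-range [-2, 1], y-range [-1, 5].
The upper-right corner is (1, 5).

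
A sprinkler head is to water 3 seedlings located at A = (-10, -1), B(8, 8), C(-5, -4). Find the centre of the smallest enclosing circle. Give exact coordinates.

Side lengths²: AB² = 405, AC² = 34, BC² = 313.
Since AB² = 405 ≥ 313 + 34 = 347, the angle opposite AB is not acute, so the smallest enclosing circle has AB as diameter.
Centre = midpoint of AB = (-1, 3.5), r² = 405/4 = 101.25.
Centre = (-1, 3.5).

(-1, 3.5)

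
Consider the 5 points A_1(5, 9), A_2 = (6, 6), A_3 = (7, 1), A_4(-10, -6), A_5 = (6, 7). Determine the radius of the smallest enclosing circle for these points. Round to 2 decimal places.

A smallest enclosing disk is always determined by at most three of the input points on its boundary.
The farthest pair is A_1–A_4 with squared distance 450. The circle on this segment as diameter has centre (-2.5, 1.5) and r² = 450/4 = 112.5.
Check A_2: distance² to centre = 92.5 ≤ 112.5, so it lies inside.
All remaining points lie in this disk, and no smaller disk contains both endpoints, so this is the minimum enclosing circle.
r = √(112.5) ≈ 10.61.

10.61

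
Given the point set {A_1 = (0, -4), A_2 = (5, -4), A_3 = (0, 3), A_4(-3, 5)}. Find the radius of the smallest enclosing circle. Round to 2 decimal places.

By Welzl's lemma the MEC is supported by two points (diametrically opposite) or three points (on a circumcircle).
The farthest pair is A_2–A_4 with squared distance 145. The circle on this segment as diameter has centre (1, 0.5) and r² = 145/4 = 36.25.
Check A_1: distance² to centre = 21.25 ≤ 36.25, so it lies inside.
All remaining points lie in this disk, and no smaller disk contains both endpoints, so this is the minimum enclosing circle.
r = √(36.25) ≈ 6.02.

6.02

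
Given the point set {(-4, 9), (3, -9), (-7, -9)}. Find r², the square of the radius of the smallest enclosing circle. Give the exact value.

Call the three points A, B, C in the order given.
Side lengths²: AB² = 373, AC² = 333, BC² = 100.
Since AB² = 373 < 333 + 100 = 433, the triangle is acute, so the smallest enclosing circle is the circumcircle.
Circumcentre = (-2, -7/12), r² = 13801/144.

13801/144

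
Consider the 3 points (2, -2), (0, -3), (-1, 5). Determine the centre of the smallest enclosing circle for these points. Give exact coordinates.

(-0.5, 1)

Call the three points A, B, C in the order given.
Side lengths²: AB² = 5, AC² = 58, BC² = 65.
Since BC² = 65 ≥ 58 + 5 = 63, the angle opposite BC is not acute, so the smallest enclosing circle has BC as diameter.
Centre = midpoint of BC = (-0.5, 1), r² = 65/4 = 16.25.
Centre = (-0.5, 1).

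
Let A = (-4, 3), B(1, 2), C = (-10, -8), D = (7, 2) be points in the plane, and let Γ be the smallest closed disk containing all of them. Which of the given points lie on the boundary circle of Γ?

C, D

The farthest pair is C–D with squared distance 389. The circle on this segment as diameter has centre (-1.5, -3) and r² = 389/4 = 97.25.
Check A: distance² to centre = 42.25 ≤ 97.25, so it lies inside.
All remaining points lie in this disk, and no smaller disk contains both endpoints, so this is the minimum enclosing circle.
The points at distance exactly r from the centre are C, D — 2 points.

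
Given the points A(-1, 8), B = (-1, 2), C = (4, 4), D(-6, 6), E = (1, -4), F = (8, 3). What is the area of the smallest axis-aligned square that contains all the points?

The bounding box has width 14 and height 12.
An axis-aligned square enclosing the set must have side ≥ max(width, height).
So the minimum side is max(14, 12) = 14.
Area = 14² = 196.

196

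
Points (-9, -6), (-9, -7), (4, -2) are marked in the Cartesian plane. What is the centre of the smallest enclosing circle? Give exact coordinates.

Call the three points A, B, C in the order given.
Side lengths²: AB² = 1, AC² = 185, BC² = 194.
Since BC² = 194 ≥ 185 + 1 = 186, the angle opposite BC is not acute, so the smallest enclosing circle has BC as diameter.
Centre = midpoint of BC = (-2.5, -4.5), r² = 194/4 = 48.5.
Centre = (-2.5, -4.5).

(-2.5, -4.5)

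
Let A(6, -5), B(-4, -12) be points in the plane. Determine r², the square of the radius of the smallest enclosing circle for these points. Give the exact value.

37.25

The smallest circle enclosing two points has them as diameter endpoints.
Centre = midpoint = (1, -8.5); r² = |AB|²/4 = 149/4 = 37.25.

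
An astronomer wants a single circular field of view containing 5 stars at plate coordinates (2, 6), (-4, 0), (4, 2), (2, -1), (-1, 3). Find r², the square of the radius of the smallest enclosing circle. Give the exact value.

170/9

The minimum enclosing circle of a finite set is fixed by two of the points (as a diameter) or three (as a circumcircle).
The minimum enclosing circle is determined by three boundary points: (2, 6), (-4, 0), (4, 2).
Their circumcentre is (-1/3, 7/3) with r² = 170/9.
The farthest remaining point (2, -1) is at distance² 149/9 ≤ 170/9.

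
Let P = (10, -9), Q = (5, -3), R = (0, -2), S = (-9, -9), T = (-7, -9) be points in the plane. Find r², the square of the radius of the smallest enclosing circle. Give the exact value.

90.25

The minimum enclosing circle of a finite set is fixed by two of the points (as a diameter) or three (as a circumcircle).
The farthest pair is P–S with squared distance 361. The circle on this segment as diameter has centre (0.5, -9) and r² = 361/4 = 90.25.
Check Q: distance² to centre = 56.25 ≤ 90.25, so it lies inside.
All remaining points lie in this disk, and no smaller disk contains both endpoints, so this is the minimum enclosing circle.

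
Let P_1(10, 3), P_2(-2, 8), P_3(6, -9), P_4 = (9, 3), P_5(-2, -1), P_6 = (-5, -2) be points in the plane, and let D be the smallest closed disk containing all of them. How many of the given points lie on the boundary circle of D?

2

The minimum enclosing circle of a finite set is fixed by two of the points (as a diameter) or three (as a circumcircle).
The farthest pair is P_2–P_3 with squared distance 353. The circle on this segment as diameter has centre (2, -0.5) and r² = 353/4 = 88.25.
Check P_1: distance² to centre = 76.25 ≤ 88.25, so it lies inside.
All remaining points lie in this disk, and no smaller disk contains both endpoints, so this is the minimum enclosing circle.
The points at distance exactly r from the centre are P_2, P_3 — 2 points.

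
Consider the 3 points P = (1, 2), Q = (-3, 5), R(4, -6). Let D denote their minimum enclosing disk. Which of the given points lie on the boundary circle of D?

Q, R

Side lengths²: PQ² = 25, PR² = 73, QR² = 170.
Since QR² = 170 ≥ 73 + 25 = 98, the angle opposite QR is not acute, so the smallest enclosing circle has QR as diameter.
Centre = midpoint of QR = (0.5, -0.5), r² = 170/4 = 42.5.
The points at distance exactly r from the centre are Q, R — 2 points.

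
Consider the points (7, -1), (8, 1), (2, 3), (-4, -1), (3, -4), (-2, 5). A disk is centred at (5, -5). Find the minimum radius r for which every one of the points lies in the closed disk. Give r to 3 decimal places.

The required radius is the distance from (5, -5) to the farthest point.
Squared distances: 20, 45, 73, 97, 5, 149.
Maximum is 149, attained at (-2, 5).
r = √149 ≈ 12.207.

12.207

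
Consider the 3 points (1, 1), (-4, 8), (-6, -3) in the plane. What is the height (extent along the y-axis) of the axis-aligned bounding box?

11

max y = 8, min y = -3, so height = 11.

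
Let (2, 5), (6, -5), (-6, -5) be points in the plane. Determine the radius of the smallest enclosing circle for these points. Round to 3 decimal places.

Call the three points A, B, C in the order given.
Side lengths²: AB² = 116, AC² = 164, BC² = 144.
Since AC² = 164 < 144 + 116 = 260, the triangle is acute, so the smallest enclosing circle is the circumcircle.
Circumcentre = (0, -1.6), r² = 47.56.
r = √(47.56) ≈ 6.896.

6.896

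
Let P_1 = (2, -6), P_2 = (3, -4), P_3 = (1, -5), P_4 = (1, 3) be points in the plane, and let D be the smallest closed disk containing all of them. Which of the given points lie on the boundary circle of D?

The farthest pair is P_1–P_4 with squared distance 82. The circle on this segment as diameter has centre (1.5, -1.5) and r² = 82/4 = 20.5.
Check P_2: distance² to centre = 8.5 ≤ 20.5, so it lies inside.
All remaining points lie in this disk, and no smaller disk contains both endpoints, so this is the minimum enclosing circle.
The points at distance exactly r from the centre are P_1, P_4 — 2 points.

P_1, P_4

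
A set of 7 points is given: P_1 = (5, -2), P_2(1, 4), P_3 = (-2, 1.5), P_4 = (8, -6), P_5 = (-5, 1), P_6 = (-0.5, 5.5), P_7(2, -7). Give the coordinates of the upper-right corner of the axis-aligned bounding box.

(8, 5.5)

x-range [-5, 8], y-range [-7, 5.5].
The upper-right corner is (8, 5.5).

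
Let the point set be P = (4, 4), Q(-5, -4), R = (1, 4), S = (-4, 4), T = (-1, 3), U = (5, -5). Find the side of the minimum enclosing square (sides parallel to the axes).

10

The bounding box has width 10 and height 9.
An axis-aligned square enclosing the set must have side ≥ max(width, height).
So the minimum side is max(10, 9) = 10.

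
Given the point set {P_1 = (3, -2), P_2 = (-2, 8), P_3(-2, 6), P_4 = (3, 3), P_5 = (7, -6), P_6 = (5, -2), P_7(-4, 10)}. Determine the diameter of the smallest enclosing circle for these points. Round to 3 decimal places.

19.416

The minimum enclosing circle of a finite set is fixed by two of the points (as a diameter) or three (as a circumcircle).
The farthest pair is P_5–P_7 with squared distance 377. The circle on this segment as diameter has centre (1.5, 2) and r² = 377/4 = 94.25.
Check P_1: distance² to centre = 18.25 ≤ 94.25, so it lies inside.
All remaining points lie in this disk, and no smaller disk contains both endpoints, so this is the minimum enclosing circle.
Diameter = 2r = 2√(94.25) ≈ 19.416.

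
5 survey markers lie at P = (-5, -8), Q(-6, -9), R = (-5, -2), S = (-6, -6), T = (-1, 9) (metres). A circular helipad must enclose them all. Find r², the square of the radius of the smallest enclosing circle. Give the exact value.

87.25

A smallest enclosing disk is always determined by at most three of the input points on its boundary.
The farthest pair is Q–T with squared distance 349. The circle on this segment as diameter has centre (-3.5, 0) and r² = 349/4 = 87.25.
Check P: distance² to centre = 66.25 ≤ 87.25, so it lies inside.
All remaining points lie in this disk, and no smaller disk contains both endpoints, so this is the minimum enclosing circle.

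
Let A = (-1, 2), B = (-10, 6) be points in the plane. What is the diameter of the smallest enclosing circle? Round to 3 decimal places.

The smallest circle enclosing two points has them as diameter endpoints.
Centre = midpoint = (-5.5, 4); r² = |AB|²/4 = 97/4 = 24.25.
Diameter = 2r = 2√(24.25) ≈ 9.849.

9.849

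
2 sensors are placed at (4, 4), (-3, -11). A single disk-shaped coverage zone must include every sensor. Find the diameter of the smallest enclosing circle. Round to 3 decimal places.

16.553

The smallest circle enclosing two points has them as diameter endpoints.
Centre = midpoint = (0.5, -3.5); r² = |(4, 4)−(-3, -11)|²/4 = 274/4 = 68.5.
Diameter = 2r = 2√(68.5) ≈ 16.553.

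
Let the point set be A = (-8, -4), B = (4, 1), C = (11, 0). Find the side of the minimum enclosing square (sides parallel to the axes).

19

The bounding box has width 19 and height 5.
An axis-aligned square enclosing the set must have side ≥ max(width, height).
So the minimum side is max(19, 5) = 19.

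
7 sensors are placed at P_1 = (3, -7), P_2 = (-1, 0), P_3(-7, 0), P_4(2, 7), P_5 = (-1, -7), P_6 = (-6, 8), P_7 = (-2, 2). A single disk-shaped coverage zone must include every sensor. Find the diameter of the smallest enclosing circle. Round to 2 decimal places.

A smallest enclosing disk is always determined by at most three of the input points on its boundary.
The farthest pair is P_1–P_6 with squared distance 306. The circle on this segment as diameter has centre (-1.5, 0.5) and r² = 306/4 = 76.5.
Check P_2: distance² to centre = 0.5 ≤ 76.5, so it lies inside.
All remaining points lie in this disk, and no smaller disk contains both endpoints, so this is the minimum enclosing circle.
Diameter = 2r = 2√(76.5) ≈ 17.49.

17.49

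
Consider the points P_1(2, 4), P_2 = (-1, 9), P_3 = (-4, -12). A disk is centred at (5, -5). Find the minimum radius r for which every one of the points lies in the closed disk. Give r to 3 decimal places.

The required radius is the distance from (5, -5) to the farthest point.
Squared distances: 90, 232, 130.
Maximum is 232, attained at P_2.
r = √232 ≈ 15.232.

15.232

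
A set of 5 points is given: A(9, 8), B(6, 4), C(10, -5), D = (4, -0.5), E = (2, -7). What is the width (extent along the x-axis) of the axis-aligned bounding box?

8

max x = 10, min x = 2, so width = 8.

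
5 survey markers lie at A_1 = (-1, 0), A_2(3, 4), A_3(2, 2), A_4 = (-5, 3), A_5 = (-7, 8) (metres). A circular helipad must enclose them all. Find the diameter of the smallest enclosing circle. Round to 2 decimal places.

The minimum enclosing circle of a finite set is fixed by two of the points (as a diameter) or three (as a circumcircle).
The minimum enclosing circle is determined by three boundary points: A_1, A_2, A_5.
Their circumcentre is (-16/7, 37/7) with r² = 1450/49.
The farthest remaining point A_3 is at distance² 1429/49 ≤ 1450/49.
Diameter = 2r = 2√(1450/49) ≈ 10.88.

10.88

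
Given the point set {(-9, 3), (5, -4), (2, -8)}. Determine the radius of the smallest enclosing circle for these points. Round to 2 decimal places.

Call the three points A, B, C in the order given.
Side lengths²: AB² = 245, AC² = 242, BC² = 25.
Since AB² = 245 < 242 + 25 = 267, the triangle is acute, so the smallest enclosing circle is the circumcircle.
Circumcentre = (-2.5, -1.5), r² = 62.5.
r = √(62.5) ≈ 7.91.

7.91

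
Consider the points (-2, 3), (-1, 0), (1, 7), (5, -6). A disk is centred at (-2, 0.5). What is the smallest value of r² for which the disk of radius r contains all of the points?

The required radius is the distance from (-2, 0.5) to the farthest point.
Squared distances: 6.25, 1.25, 51.25, 91.25.
Maximum is 91.25, attained at (5, -6).

91.25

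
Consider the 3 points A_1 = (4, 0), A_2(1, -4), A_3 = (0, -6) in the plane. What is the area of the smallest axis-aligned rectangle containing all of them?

x ranges over [0, 4], width 4.
y ranges over [-6, 0], height 6.
Area = 4 × 6 = 24.

24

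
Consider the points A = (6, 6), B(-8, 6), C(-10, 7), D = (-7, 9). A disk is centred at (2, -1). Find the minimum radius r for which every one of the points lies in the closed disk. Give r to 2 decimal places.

14.42

The required radius is the distance from (2, -1) to the farthest point.
Squared distances: 65, 149, 208, 181.
Maximum is 208, attained at C.
r = √208 ≈ 14.42.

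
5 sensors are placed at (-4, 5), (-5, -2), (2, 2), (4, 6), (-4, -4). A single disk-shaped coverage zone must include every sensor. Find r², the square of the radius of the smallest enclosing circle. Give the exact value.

The minimum enclosing circle of a finite set is fixed by two of the points (as a diameter) or three (as a circumcircle).
The farthest pair is (4, 6)–(-4, -4) with squared distance 164. The circle on this segment as diameter has centre (0, 1) and r² = 164/4 = 41.
Check (-4, 5): distance² to centre = 32 ≤ 41, so it lies inside.
All remaining points lie in this disk, and no smaller disk contains both endpoints, so this is the minimum enclosing circle.

41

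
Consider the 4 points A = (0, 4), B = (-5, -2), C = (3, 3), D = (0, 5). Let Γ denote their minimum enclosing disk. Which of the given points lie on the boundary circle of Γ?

B, C

The minimum enclosing circle of a finite set is fixed by two of the points (as a diameter) or three (as a circumcircle).
The farthest pair is B–C with squared distance 89. The circle on this segment as diameter has centre (-1, 0.5) and r² = 89/4 = 22.25.
Check A: distance² to centre = 13.25 ≤ 22.25, so it lies inside.
All remaining points lie in this disk, and no smaller disk contains both endpoints, so this is the minimum enclosing circle.
The points at distance exactly r from the centre are B, C — 2 points.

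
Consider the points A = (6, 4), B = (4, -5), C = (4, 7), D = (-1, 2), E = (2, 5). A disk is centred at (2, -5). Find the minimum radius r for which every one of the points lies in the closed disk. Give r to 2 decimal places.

The required radius is the distance from (2, -5) to the farthest point.
Squared distances: 97, 4, 148, 58, 100.
Maximum is 148, attained at C.
r = √148 ≈ 12.17.

12.17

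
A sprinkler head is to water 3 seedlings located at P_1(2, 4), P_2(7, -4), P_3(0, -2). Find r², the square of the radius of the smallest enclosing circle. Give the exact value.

23585/1058

Side lengths²: P_1P_2² = 89, P_1P_3² = 40, P_2P_3² = 53.
Since P_1P_2² = 89 < 53 + 40 = 93, the triangle is acute, so the smallest enclosing circle is the circumcircle.
Circumcentre = (199/46, -5/46), r² = 23585/1058.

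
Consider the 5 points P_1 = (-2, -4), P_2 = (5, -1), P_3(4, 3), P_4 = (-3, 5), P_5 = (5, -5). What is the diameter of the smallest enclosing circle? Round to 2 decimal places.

12.81

A smallest enclosing disk is always determined by at most three of the input points on its boundary.
The farthest pair is P_4–P_5 with squared distance 164. The circle on this segment as diameter has centre (1, 0) and r² = 164/4 = 41.
Check P_1: distance² to centre = 25 ≤ 41, so it lies inside.
All remaining points lie in this disk, and no smaller disk contains both endpoints, so this is the minimum enclosing circle.
Diameter = 2r = 2√41 ≈ 12.81.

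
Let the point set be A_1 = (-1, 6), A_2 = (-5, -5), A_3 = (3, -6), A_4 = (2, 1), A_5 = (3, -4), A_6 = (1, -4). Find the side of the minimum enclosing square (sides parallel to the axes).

The bounding box has width 8 and height 12.
An axis-aligned square enclosing the set must have side ≥ max(width, height).
So the minimum side is max(8, 12) = 12.

12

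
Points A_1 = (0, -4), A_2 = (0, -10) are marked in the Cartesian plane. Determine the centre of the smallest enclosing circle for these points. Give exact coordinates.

The smallest circle enclosing two points has them as diameter endpoints.
Centre = midpoint = (0, -7); r² = |A_1A_2|²/4 = 36/4 = 9.
Centre = (0, -7).

(0, -7)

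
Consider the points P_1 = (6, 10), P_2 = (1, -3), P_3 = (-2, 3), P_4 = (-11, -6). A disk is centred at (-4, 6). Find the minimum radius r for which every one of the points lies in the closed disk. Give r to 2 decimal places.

The required radius is the distance from (-4, 6) to the farthest point.
Squared distances: 116, 106, 13, 193.
Maximum is 193, attained at P_4.
r = √193 ≈ 13.89.

13.89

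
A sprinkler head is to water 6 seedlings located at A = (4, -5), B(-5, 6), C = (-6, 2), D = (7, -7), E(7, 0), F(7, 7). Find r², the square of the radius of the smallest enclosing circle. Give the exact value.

45385/576

A smallest enclosing disk is always determined by at most three of the input points on its boundary.
The minimum enclosing circle is determined by three boundary points: B, D, F.
Their circumcentre is (37/24, 0) with r² = 45385/576.
The farthest remaining point C is at distance² 35065/576 ≤ 45385/576.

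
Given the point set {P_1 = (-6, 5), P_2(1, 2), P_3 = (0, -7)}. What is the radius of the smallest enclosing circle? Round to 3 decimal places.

Side lengths²: P_1P_2² = 58, P_1P_3² = 180, P_2P_3² = 82.
Since P_1P_3² = 180 ≥ 82 + 58 = 140, the angle opposite P_1P_3 is not acute, so the smallest enclosing circle has P_1P_3 as diameter.
Centre = midpoint of P_1P_3 = (-3, -1), r² = 180/4 = 45.
r = √45 ≈ 6.708.

6.708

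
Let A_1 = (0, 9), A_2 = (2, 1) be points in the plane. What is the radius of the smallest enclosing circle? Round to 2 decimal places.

The smallest circle enclosing two points has them as diameter endpoints.
Centre = midpoint = (1, 5); r² = |A_1A_2|²/4 = 68/4 = 17.
r = √17 ≈ 4.12.

4.12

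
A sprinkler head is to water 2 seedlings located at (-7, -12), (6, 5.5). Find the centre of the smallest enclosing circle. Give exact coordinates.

(-0.5, -3.25)

The smallest circle enclosing two points has them as diameter endpoints.
Centre = midpoint = (-0.5, -3.25); r² = |(-7, -12)−(6, 5.5)|²/4 = 475.25/4 = 118.8125.
Centre = (-0.5, -3.25).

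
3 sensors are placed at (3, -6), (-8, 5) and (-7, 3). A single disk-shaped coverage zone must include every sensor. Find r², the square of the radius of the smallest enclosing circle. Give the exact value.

Call the three points A, B, C in the order given.
Side lengths²: AB² = 242, AC² = 181, BC² = 5.
Since AB² = 242 ≥ 181 + 5 = 186, the angle opposite AB is not acute, so the smallest enclosing circle has AB as diameter.
Centre = midpoint of AB = (-2.5, -0.5), r² = 242/4 = 60.5.

60.5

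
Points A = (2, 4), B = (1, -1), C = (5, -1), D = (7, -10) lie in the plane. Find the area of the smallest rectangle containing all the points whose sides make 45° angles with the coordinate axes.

85.5

In coordinates u = x + y, v = x − y the rectangle is axis-aligned; the map (x,y)→(u,v) scales areas by 2.
u-values: 6, 0, 4, -3; range = 6 − (-3) = 9.
v-values: -2, 2, 6, 17; range = 17 − (-2) = 19.
Area = (9 × 19) / 2 = 85.5.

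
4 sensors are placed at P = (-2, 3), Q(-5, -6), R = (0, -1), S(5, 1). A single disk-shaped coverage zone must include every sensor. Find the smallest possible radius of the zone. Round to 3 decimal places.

The farthest pair is Q–S with squared distance 149. The circle on this segment as diameter has centre (0, -2.5) and r² = 149/4 = 37.25.
Check P: distance² to centre = 34.25 ≤ 37.25, so it lies inside.
All remaining points lie in this disk, and no smaller disk contains both endpoints, so this is the minimum enclosing circle.
r = √(37.25) ≈ 6.103.

6.103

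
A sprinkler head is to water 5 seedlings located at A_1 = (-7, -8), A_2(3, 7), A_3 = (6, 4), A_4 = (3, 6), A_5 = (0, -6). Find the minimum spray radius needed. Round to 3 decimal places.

By Welzl's lemma the MEC is supported by two points (diametrically opposite) or three points (on a circumcircle).
The minimum enclosing circle is determined by three boundary points: A_1, A_2, A_3.
Their circumcentre is (-1.7, -0.7) with r² = 81.38.
The farthest remaining point A_4 is at distance² 66.98 ≤ 81.38.
r = √(81.38) ≈ 9.021.

9.021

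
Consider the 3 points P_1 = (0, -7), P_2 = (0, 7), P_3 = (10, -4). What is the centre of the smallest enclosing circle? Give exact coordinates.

(3.35, 0)

Side lengths²: P_1P_2² = 196, P_1P_3² = 109, P_2P_3² = 221.
Since P_2P_3² = 221 < 196 + 109 = 305, the triangle is acute, so the smallest enclosing circle is the circumcircle.
Circumcentre = (3.35, 0), r² = 60.2225.
Centre = (3.35, 0).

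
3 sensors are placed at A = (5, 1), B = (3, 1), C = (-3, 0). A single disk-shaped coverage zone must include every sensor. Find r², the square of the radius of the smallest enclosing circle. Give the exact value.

Side lengths²: AB² = 4, AC² = 65, BC² = 37.
Since AC² = 65 ≥ 37 + 4 = 41, the angle opposite AC is not acute, so the smallest enclosing circle has AC as diameter.
Centre = midpoint of AC = (1, 0.5), r² = 65/4 = 16.25.

16.25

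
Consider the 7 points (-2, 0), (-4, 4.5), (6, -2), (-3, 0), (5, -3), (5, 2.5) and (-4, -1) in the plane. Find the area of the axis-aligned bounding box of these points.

75

x ranges over [-4, 6], width 10.
y ranges over [-3, 4.5], height 7.5.
Area = 10 × 7.5 = 75.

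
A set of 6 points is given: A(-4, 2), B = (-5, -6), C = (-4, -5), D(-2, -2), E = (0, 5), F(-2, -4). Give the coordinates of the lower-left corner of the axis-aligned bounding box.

x-range [-5, 0], y-range [-6, 5].
The lower-left corner is (-5, -6).

(-5, -6)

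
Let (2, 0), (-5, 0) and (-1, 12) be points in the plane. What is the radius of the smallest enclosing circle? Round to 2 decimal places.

6.52

Call the three points A, B, C in the order given.
Side lengths²: AB² = 49, AC² = 153, BC² = 160.
Since BC² = 160 < 153 + 49 = 202, the triangle is acute, so the smallest enclosing circle is the circumcircle.
Circumcentre = (-1.5, 5.5), r² = 42.5.
r = √(42.5) ≈ 6.52.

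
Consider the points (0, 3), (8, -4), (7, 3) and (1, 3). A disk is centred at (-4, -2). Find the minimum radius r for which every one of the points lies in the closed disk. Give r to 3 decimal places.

12.166

The required radius is the distance from (-4, -2) to the farthest point.
Squared distances: 41, 148, 146, 50.
Maximum is 148, attained at (8, -4).
r = √148 ≈ 12.166.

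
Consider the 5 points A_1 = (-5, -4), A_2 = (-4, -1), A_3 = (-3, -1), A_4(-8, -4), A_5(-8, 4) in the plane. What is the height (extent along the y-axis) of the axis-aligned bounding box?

8

max y = 4, min y = -4, so height = 8.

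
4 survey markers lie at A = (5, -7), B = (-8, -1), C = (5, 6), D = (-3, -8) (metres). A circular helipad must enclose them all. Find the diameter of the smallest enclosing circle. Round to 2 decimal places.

16.26

The minimum enclosing circle of a finite set is fixed by two of the points (as a diameter) or three (as a circumcircle).
The minimum enclosing circle is determined by three boundary points: A, B, C.
Their circumcentre is (3/26, -0.5) with r² = 22345/338.
The farthest remaining point D is at distance² 22293/338 ≤ 22345/338.
Diameter = 2r = 2√(22345/338) ≈ 16.26.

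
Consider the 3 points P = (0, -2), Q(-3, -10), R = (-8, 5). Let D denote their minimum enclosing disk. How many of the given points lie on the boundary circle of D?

2

Side lengths²: PQ² = 73, PR² = 113, QR² = 250.
Since QR² = 250 ≥ 113 + 73 = 186, the angle opposite QR is not acute, so the smallest enclosing circle has QR as diameter.
Centre = midpoint of QR = (-5.5, -2.5), r² = 250/4 = 62.5.
The points at distance exactly r from the centre are Q, R — 2 points.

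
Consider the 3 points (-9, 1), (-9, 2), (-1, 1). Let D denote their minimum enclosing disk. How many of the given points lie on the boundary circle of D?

3

Call the three points A, B, C in the order given.
Side lengths²: AB² = 1, AC² = 64, BC² = 65.
Since BC² = 65 ≥ 64 + 1 = 65, the angle opposite BC is not acute, so the smallest enclosing circle has BC as diameter.
Centre = midpoint of BC = (-5, 1.5), r² = 65/4 = 16.25.
The points at distance exactly r from the centre are (-9, 1), (-9, 2), (-1, 1) — 3 points.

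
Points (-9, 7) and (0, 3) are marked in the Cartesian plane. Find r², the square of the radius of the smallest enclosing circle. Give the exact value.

The smallest circle enclosing two points has them as diameter endpoints.
Centre = midpoint = (-4.5, 5); r² = |(-9, 7)−(0, 3)|²/4 = 97/4 = 24.25.

24.25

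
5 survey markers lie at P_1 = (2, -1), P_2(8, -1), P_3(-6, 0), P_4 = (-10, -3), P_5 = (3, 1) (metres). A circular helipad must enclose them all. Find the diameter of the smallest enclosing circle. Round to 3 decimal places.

By Welzl's lemma the MEC is supported by two points (diametrically opposite) or three points (on a circumcircle).
The farthest pair is P_2–P_4 with squared distance 328. The circle on this segment as diameter has centre (-1, -2) and r² = 328/4 = 82.
Check P_1: distance² to centre = 10 ≤ 82, so it lies inside.
All remaining points lie in this disk, and no smaller disk contains both endpoints, so this is the minimum enclosing circle.
Diameter = 2r = 2√82 ≈ 18.111.

18.111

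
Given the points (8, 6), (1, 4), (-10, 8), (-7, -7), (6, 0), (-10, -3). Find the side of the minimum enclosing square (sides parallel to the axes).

The bounding box has width 18 and height 15.
An axis-aligned square enclosing the set must have side ≥ max(width, height).
So the minimum side is max(18, 15) = 18.

18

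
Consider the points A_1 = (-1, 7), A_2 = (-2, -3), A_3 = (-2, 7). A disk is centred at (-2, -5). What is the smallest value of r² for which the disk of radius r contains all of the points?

145

The required radius is the distance from (-2, -5) to the farthest point.
Squared distances: 145, 4, 144.
Maximum is 145, attained at A_1.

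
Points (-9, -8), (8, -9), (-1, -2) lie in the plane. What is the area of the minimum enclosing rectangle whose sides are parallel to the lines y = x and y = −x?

144

In coordinates u = x + y, v = x − y the rectangle is axis-aligned; the map (x,y)→(u,v) scales areas by 2.
u-values: -17, -1, -3; range = -1 − (-17) = 16.
v-values: -1, 17, 1; range = 17 − (-1) = 18.
Area = (16 × 18) / 2 = 144.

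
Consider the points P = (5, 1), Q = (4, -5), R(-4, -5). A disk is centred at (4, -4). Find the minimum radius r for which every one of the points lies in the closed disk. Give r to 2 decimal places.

The required radius is the distance from (4, -4) to the farthest point.
Squared distances: 26, 1, 65.
Maximum is 65, attained at R.
r = √65 ≈ 8.06.

8.06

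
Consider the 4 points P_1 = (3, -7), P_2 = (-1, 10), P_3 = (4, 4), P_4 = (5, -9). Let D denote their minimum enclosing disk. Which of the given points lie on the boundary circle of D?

P_2, P_4

By Welzl's lemma the MEC is supported by two points (diametrically opposite) or three points (on a circumcircle).
The farthest pair is P_2–P_4 with squared distance 397. The circle on this segment as diameter has centre (2, 0.5) and r² = 397/4 = 99.25.
Check P_1: distance² to centre = 57.25 ≤ 99.25, so it lies inside.
All remaining points lie in this disk, and no smaller disk contains both endpoints, so this is the minimum enclosing circle.
The points at distance exactly r from the centre are P_2, P_4 — 2 points.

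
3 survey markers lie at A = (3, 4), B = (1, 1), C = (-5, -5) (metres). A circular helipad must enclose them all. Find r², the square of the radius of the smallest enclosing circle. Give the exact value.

36.25

Side lengths²: AB² = 13, AC² = 145, BC² = 72.
Since AC² = 145 ≥ 72 + 13 = 85, the angle opposite AC is not acute, so the smallest enclosing circle has AC as diameter.
Centre = midpoint of AC = (-1, -0.5), r² = 145/4 = 36.25.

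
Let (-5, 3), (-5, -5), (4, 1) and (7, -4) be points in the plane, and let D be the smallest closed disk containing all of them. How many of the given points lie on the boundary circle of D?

3

By Welzl's lemma the MEC is supported by two points (diametrically opposite) or three points (on a circumcircle).
The minimum enclosing circle is determined by three boundary points: (-5, 3), (-5, -5), (7, -4).
Their circumcentre is (17/24, -1) with r² = 27985/576.
The farthest remaining point (4, 1) is at distance² 8545/576 ≤ 27985/576.
The points at distance exactly r from the centre are (-5, 3), (-5, -5), (7, -4) — 3 points.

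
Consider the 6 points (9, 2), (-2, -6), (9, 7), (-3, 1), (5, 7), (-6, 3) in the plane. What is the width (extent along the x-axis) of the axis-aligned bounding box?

15

max x = 9, min x = -6, so width = 15.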